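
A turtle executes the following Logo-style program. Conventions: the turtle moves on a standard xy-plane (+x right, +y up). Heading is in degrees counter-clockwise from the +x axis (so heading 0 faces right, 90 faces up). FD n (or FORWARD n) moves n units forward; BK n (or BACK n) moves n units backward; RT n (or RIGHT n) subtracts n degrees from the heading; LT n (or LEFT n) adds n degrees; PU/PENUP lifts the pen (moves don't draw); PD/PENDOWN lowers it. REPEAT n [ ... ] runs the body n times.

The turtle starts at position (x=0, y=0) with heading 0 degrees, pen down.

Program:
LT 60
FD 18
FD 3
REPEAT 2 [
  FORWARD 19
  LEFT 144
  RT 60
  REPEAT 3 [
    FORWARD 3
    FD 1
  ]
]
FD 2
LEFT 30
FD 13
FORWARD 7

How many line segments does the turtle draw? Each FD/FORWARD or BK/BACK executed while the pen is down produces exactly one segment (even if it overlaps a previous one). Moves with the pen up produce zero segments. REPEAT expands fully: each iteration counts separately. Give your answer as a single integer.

Executing turtle program step by step:
Start: pos=(0,0), heading=0, pen down
LT 60: heading 0 -> 60
FD 18: (0,0) -> (9,15.588) [heading=60, draw]
FD 3: (9,15.588) -> (10.5,18.187) [heading=60, draw]
REPEAT 2 [
  -- iteration 1/2 --
  FD 19: (10.5,18.187) -> (20,34.641) [heading=60, draw]
  LT 144: heading 60 -> 204
  RT 60: heading 204 -> 144
  REPEAT 3 [
    -- iteration 1/3 --
    FD 3: (20,34.641) -> (17.573,36.404) [heading=144, draw]
    FD 1: (17.573,36.404) -> (16.764,36.992) [heading=144, draw]
    -- iteration 2/3 --
    FD 3: (16.764,36.992) -> (14.337,38.756) [heading=144, draw]
    FD 1: (14.337,38.756) -> (13.528,39.343) [heading=144, draw]
    -- iteration 3/3 --
    FD 3: (13.528,39.343) -> (11.101,41.107) [heading=144, draw]
    FD 1: (11.101,41.107) -> (10.292,41.694) [heading=144, draw]
  ]
  -- iteration 2/2 --
  FD 19: (10.292,41.694) -> (-5.08,52.862) [heading=144, draw]
  LT 144: heading 144 -> 288
  RT 60: heading 288 -> 228
  REPEAT 3 [
    -- iteration 1/3 --
    FD 3: (-5.08,52.862) -> (-7.087,50.633) [heading=228, draw]
    FD 1: (-7.087,50.633) -> (-7.756,49.89) [heading=228, draw]
    -- iteration 2/3 --
    FD 3: (-7.756,49.89) -> (-9.763,47.66) [heading=228, draw]
    FD 1: (-9.763,47.66) -> (-10.433,46.917) [heading=228, draw]
    -- iteration 3/3 --
    FD 3: (-10.433,46.917) -> (-12.44,44.688) [heading=228, draw]
    FD 1: (-12.44,44.688) -> (-13.109,43.945) [heading=228, draw]
  ]
]
FD 2: (-13.109,43.945) -> (-14.447,42.458) [heading=228, draw]
LT 30: heading 228 -> 258
FD 13: (-14.447,42.458) -> (-17.15,29.742) [heading=258, draw]
FD 7: (-17.15,29.742) -> (-18.606,22.895) [heading=258, draw]
Final: pos=(-18.606,22.895), heading=258, 19 segment(s) drawn
Segments drawn: 19

Answer: 19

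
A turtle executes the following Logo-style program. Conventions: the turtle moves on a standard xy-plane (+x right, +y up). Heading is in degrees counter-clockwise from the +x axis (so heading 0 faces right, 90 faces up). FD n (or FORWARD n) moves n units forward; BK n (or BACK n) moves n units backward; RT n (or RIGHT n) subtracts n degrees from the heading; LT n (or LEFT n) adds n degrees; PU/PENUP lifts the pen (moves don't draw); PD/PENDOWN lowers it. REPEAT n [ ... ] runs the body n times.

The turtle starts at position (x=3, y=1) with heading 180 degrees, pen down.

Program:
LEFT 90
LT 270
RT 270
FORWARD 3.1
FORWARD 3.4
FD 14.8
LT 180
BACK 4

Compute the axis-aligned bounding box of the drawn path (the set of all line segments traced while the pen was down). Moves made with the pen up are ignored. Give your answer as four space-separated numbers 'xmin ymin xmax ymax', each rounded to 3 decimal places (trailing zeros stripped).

Executing turtle program step by step:
Start: pos=(3,1), heading=180, pen down
LT 90: heading 180 -> 270
LT 270: heading 270 -> 180
RT 270: heading 180 -> 270
FD 3.1: (3,1) -> (3,-2.1) [heading=270, draw]
FD 3.4: (3,-2.1) -> (3,-5.5) [heading=270, draw]
FD 14.8: (3,-5.5) -> (3,-20.3) [heading=270, draw]
LT 180: heading 270 -> 90
BK 4: (3,-20.3) -> (3,-24.3) [heading=90, draw]
Final: pos=(3,-24.3), heading=90, 4 segment(s) drawn

Segment endpoints: x in {3, 3, 3, 3, 3}, y in {-24.3, -20.3, -5.5, -2.1, 1}
xmin=3, ymin=-24.3, xmax=3, ymax=1

Answer: 3 -24.3 3 1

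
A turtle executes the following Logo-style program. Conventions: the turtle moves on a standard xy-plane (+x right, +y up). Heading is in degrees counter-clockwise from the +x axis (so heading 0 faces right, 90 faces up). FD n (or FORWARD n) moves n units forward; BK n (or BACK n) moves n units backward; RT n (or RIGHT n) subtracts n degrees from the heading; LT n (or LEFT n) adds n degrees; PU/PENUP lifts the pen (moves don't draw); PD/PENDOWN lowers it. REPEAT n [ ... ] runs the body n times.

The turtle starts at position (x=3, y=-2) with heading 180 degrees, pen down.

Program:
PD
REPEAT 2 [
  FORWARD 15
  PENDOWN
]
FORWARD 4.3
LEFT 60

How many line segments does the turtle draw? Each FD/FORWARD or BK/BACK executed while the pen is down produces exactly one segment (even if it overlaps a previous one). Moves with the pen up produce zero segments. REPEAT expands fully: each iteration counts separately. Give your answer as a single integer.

Executing turtle program step by step:
Start: pos=(3,-2), heading=180, pen down
PD: pen down
REPEAT 2 [
  -- iteration 1/2 --
  FD 15: (3,-2) -> (-12,-2) [heading=180, draw]
  PD: pen down
  -- iteration 2/2 --
  FD 15: (-12,-2) -> (-27,-2) [heading=180, draw]
  PD: pen down
]
FD 4.3: (-27,-2) -> (-31.3,-2) [heading=180, draw]
LT 60: heading 180 -> 240
Final: pos=(-31.3,-2), heading=240, 3 segment(s) drawn
Segments drawn: 3

Answer: 3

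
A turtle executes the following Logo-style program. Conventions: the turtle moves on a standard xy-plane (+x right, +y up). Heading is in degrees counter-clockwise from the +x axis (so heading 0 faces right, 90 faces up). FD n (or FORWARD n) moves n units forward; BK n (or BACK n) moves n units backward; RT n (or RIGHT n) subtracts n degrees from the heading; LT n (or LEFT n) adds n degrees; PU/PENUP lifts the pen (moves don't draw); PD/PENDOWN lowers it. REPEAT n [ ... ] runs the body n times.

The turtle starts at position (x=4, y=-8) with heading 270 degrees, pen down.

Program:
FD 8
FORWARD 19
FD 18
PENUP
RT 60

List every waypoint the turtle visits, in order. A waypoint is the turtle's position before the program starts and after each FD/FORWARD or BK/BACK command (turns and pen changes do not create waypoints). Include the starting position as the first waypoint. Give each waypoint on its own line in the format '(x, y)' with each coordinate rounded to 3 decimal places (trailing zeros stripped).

Executing turtle program step by step:
Start: pos=(4,-8), heading=270, pen down
FD 8: (4,-8) -> (4,-16) [heading=270, draw]
FD 19: (4,-16) -> (4,-35) [heading=270, draw]
FD 18: (4,-35) -> (4,-53) [heading=270, draw]
PU: pen up
RT 60: heading 270 -> 210
Final: pos=(4,-53), heading=210, 3 segment(s) drawn
Waypoints (4 total):
(4, -8)
(4, -16)
(4, -35)
(4, -53)

Answer: (4, -8)
(4, -16)
(4, -35)
(4, -53)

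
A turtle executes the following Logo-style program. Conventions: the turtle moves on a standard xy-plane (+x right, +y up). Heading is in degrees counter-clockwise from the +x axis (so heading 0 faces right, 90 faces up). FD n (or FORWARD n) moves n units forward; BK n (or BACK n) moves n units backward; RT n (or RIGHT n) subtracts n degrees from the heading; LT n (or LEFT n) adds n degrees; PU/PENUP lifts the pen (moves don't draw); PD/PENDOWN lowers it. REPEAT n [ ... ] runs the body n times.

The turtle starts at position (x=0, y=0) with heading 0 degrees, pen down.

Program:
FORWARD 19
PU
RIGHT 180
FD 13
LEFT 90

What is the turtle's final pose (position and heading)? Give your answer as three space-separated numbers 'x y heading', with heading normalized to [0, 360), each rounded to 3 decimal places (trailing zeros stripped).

Answer: 6 0 270

Derivation:
Executing turtle program step by step:
Start: pos=(0,0), heading=0, pen down
FD 19: (0,0) -> (19,0) [heading=0, draw]
PU: pen up
RT 180: heading 0 -> 180
FD 13: (19,0) -> (6,0) [heading=180, move]
LT 90: heading 180 -> 270
Final: pos=(6,0), heading=270, 1 segment(s) drawn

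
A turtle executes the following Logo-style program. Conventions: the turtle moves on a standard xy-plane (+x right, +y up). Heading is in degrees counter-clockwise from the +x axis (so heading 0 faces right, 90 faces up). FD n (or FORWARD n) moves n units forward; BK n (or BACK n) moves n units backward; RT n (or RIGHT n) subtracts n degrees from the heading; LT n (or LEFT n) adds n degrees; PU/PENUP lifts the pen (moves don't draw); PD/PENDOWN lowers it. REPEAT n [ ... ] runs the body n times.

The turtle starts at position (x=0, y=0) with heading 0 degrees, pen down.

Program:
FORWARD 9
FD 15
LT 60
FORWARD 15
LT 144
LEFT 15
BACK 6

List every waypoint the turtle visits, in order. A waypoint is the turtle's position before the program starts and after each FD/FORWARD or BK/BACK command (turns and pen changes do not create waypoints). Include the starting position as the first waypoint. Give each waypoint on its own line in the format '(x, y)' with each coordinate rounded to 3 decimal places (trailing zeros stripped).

Executing turtle program step by step:
Start: pos=(0,0), heading=0, pen down
FD 9: (0,0) -> (9,0) [heading=0, draw]
FD 15: (9,0) -> (24,0) [heading=0, draw]
LT 60: heading 0 -> 60
FD 15: (24,0) -> (31.5,12.99) [heading=60, draw]
LT 144: heading 60 -> 204
LT 15: heading 204 -> 219
BK 6: (31.5,12.99) -> (36.163,16.766) [heading=219, draw]
Final: pos=(36.163,16.766), heading=219, 4 segment(s) drawn
Waypoints (5 total):
(0, 0)
(9, 0)
(24, 0)
(31.5, 12.99)
(36.163, 16.766)

Answer: (0, 0)
(9, 0)
(24, 0)
(31.5, 12.99)
(36.163, 16.766)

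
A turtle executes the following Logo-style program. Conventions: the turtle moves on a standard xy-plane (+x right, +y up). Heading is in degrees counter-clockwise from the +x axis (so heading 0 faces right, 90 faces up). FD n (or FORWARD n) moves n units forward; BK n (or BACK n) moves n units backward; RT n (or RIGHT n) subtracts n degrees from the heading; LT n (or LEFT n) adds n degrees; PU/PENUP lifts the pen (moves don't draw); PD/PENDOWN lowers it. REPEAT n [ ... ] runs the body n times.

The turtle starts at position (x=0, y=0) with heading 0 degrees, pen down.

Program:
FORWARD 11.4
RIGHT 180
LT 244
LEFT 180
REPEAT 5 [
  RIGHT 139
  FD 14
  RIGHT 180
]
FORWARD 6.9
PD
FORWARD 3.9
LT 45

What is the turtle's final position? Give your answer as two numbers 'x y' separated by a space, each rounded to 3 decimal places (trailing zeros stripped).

Answer: -27.149 6.042

Derivation:
Executing turtle program step by step:
Start: pos=(0,0), heading=0, pen down
FD 11.4: (0,0) -> (11.4,0) [heading=0, draw]
RT 180: heading 0 -> 180
LT 244: heading 180 -> 64
LT 180: heading 64 -> 244
REPEAT 5 [
  -- iteration 1/5 --
  RT 139: heading 244 -> 105
  FD 14: (11.4,0) -> (7.777,13.523) [heading=105, draw]
  RT 180: heading 105 -> 285
  -- iteration 2/5 --
  RT 139: heading 285 -> 146
  FD 14: (7.777,13.523) -> (-3.83,21.352) [heading=146, draw]
  RT 180: heading 146 -> 326
  -- iteration 3/5 --
  RT 139: heading 326 -> 187
  FD 14: (-3.83,21.352) -> (-17.726,19.645) [heading=187, draw]
  RT 180: heading 187 -> 7
  -- iteration 4/5 --
  RT 139: heading 7 -> 228
  FD 14: (-17.726,19.645) -> (-27.093,9.241) [heading=228, draw]
  RT 180: heading 228 -> 48
  -- iteration 5/5 --
  RT 139: heading 48 -> 269
  FD 14: (-27.093,9.241) -> (-27.338,-4.756) [heading=269, draw]
  RT 180: heading 269 -> 89
]
FD 6.9: (-27.338,-4.756) -> (-27.217,2.143) [heading=89, draw]
PD: pen down
FD 3.9: (-27.217,2.143) -> (-27.149,6.042) [heading=89, draw]
LT 45: heading 89 -> 134
Final: pos=(-27.149,6.042), heading=134, 8 segment(s) drawn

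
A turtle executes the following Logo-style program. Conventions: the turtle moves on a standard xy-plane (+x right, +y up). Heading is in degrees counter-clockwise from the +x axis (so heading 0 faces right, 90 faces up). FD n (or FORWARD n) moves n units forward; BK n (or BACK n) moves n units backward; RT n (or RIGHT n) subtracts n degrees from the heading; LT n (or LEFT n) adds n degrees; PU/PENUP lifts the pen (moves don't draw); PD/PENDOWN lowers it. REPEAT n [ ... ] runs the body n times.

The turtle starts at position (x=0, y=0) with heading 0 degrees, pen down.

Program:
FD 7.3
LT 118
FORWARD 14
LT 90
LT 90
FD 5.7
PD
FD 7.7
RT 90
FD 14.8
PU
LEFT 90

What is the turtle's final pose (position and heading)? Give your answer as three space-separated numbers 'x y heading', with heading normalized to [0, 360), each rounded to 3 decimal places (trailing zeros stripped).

Answer: -6.049 -6.418 298

Derivation:
Executing turtle program step by step:
Start: pos=(0,0), heading=0, pen down
FD 7.3: (0,0) -> (7.3,0) [heading=0, draw]
LT 118: heading 0 -> 118
FD 14: (7.3,0) -> (0.727,12.361) [heading=118, draw]
LT 90: heading 118 -> 208
LT 90: heading 208 -> 298
FD 5.7: (0.727,12.361) -> (3.403,7.328) [heading=298, draw]
PD: pen down
FD 7.7: (3.403,7.328) -> (7.018,0.53) [heading=298, draw]
RT 90: heading 298 -> 208
FD 14.8: (7.018,0.53) -> (-6.049,-6.418) [heading=208, draw]
PU: pen up
LT 90: heading 208 -> 298
Final: pos=(-6.049,-6.418), heading=298, 5 segment(s) drawn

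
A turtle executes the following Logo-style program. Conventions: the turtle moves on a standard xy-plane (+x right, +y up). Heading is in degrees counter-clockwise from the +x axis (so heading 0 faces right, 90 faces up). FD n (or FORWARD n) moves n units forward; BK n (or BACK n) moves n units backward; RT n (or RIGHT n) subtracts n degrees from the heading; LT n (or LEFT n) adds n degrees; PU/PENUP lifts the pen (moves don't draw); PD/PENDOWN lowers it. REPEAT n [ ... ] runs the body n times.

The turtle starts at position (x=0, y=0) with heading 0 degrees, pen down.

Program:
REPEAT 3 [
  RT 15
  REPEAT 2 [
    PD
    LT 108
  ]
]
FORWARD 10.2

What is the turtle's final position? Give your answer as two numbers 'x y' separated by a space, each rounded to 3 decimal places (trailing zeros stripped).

Answer: -4.631 -9.088

Derivation:
Executing turtle program step by step:
Start: pos=(0,0), heading=0, pen down
REPEAT 3 [
  -- iteration 1/3 --
  RT 15: heading 0 -> 345
  REPEAT 2 [
    -- iteration 1/2 --
    PD: pen down
    LT 108: heading 345 -> 93
    -- iteration 2/2 --
    PD: pen down
    LT 108: heading 93 -> 201
  ]
  -- iteration 2/3 --
  RT 15: heading 201 -> 186
  REPEAT 2 [
    -- iteration 1/2 --
    PD: pen down
    LT 108: heading 186 -> 294
    -- iteration 2/2 --
    PD: pen down
    LT 108: heading 294 -> 42
  ]
  -- iteration 3/3 --
  RT 15: heading 42 -> 27
  REPEAT 2 [
    -- iteration 1/2 --
    PD: pen down
    LT 108: heading 27 -> 135
    -- iteration 2/2 --
    PD: pen down
    LT 108: heading 135 -> 243
  ]
]
FD 10.2: (0,0) -> (-4.631,-9.088) [heading=243, draw]
Final: pos=(-4.631,-9.088), heading=243, 1 segment(s) drawn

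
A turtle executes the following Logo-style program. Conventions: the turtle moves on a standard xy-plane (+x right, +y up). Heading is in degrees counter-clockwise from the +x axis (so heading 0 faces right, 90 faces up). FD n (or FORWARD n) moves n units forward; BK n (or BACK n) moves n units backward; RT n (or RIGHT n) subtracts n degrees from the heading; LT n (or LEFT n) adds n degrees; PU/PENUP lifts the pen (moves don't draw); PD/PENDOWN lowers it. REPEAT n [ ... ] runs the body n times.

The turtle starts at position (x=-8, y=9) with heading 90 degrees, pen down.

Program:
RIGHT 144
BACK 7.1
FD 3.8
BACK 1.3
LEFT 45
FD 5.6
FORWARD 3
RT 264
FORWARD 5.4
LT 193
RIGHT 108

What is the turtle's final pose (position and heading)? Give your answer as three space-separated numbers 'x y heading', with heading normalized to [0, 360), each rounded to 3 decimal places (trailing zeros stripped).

Answer: -1.927 16.769 172

Derivation:
Executing turtle program step by step:
Start: pos=(-8,9), heading=90, pen down
RT 144: heading 90 -> 306
BK 7.1: (-8,9) -> (-12.173,14.744) [heading=306, draw]
FD 3.8: (-12.173,14.744) -> (-9.94,11.67) [heading=306, draw]
BK 1.3: (-9.94,11.67) -> (-10.704,12.721) [heading=306, draw]
LT 45: heading 306 -> 351
FD 5.6: (-10.704,12.721) -> (-5.173,11.845) [heading=351, draw]
FD 3: (-5.173,11.845) -> (-2.21,11.376) [heading=351, draw]
RT 264: heading 351 -> 87
FD 5.4: (-2.21,11.376) -> (-1.927,16.769) [heading=87, draw]
LT 193: heading 87 -> 280
RT 108: heading 280 -> 172
Final: pos=(-1.927,16.769), heading=172, 6 segment(s) drawn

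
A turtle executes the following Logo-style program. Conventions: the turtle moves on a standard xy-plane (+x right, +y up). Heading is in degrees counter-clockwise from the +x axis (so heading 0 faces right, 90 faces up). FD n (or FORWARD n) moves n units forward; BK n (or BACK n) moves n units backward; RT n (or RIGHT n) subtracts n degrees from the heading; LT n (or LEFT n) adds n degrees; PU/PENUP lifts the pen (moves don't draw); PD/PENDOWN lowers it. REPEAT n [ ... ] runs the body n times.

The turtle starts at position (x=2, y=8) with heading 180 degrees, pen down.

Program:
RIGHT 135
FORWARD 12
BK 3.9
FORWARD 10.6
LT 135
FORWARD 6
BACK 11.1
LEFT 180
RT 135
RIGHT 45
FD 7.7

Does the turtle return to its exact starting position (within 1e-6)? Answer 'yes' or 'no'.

Executing turtle program step by step:
Start: pos=(2,8), heading=180, pen down
RT 135: heading 180 -> 45
FD 12: (2,8) -> (10.485,16.485) [heading=45, draw]
BK 3.9: (10.485,16.485) -> (7.728,13.728) [heading=45, draw]
FD 10.6: (7.728,13.728) -> (15.223,21.223) [heading=45, draw]
LT 135: heading 45 -> 180
FD 6: (15.223,21.223) -> (9.223,21.223) [heading=180, draw]
BK 11.1: (9.223,21.223) -> (20.323,21.223) [heading=180, draw]
LT 180: heading 180 -> 0
RT 135: heading 0 -> 225
RT 45: heading 225 -> 180
FD 7.7: (20.323,21.223) -> (12.623,21.223) [heading=180, draw]
Final: pos=(12.623,21.223), heading=180, 6 segment(s) drawn

Start position: (2, 8)
Final position: (12.623, 21.223)
Distance = 16.961; >= 1e-6 -> NOT closed

Answer: no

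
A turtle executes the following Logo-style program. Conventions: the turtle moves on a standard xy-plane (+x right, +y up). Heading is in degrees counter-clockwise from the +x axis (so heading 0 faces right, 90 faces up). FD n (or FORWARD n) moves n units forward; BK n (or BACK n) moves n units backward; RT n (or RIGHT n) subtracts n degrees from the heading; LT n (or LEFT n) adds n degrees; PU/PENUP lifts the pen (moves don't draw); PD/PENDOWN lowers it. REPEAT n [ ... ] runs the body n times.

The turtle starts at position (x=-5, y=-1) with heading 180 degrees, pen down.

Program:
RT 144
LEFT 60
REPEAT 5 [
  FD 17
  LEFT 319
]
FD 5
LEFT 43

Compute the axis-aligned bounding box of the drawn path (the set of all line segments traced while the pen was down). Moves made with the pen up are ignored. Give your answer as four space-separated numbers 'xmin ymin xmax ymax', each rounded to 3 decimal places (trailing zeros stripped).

Executing turtle program step by step:
Start: pos=(-5,-1), heading=180, pen down
RT 144: heading 180 -> 36
LT 60: heading 36 -> 96
REPEAT 5 [
  -- iteration 1/5 --
  FD 17: (-5,-1) -> (-6.777,15.907) [heading=96, draw]
  LT 319: heading 96 -> 55
  -- iteration 2/5 --
  FD 17: (-6.777,15.907) -> (2.974,29.832) [heading=55, draw]
  LT 319: heading 55 -> 14
  -- iteration 3/5 --
  FD 17: (2.974,29.832) -> (19.469,33.945) [heading=14, draw]
  LT 319: heading 14 -> 333
  -- iteration 4/5 --
  FD 17: (19.469,33.945) -> (34.616,26.227) [heading=333, draw]
  LT 319: heading 333 -> 292
  -- iteration 5/5 --
  FD 17: (34.616,26.227) -> (40.984,10.465) [heading=292, draw]
  LT 319: heading 292 -> 251
]
FD 5: (40.984,10.465) -> (39.356,5.738) [heading=251, draw]
LT 43: heading 251 -> 294
Final: pos=(39.356,5.738), heading=294, 6 segment(s) drawn

Segment endpoints: x in {-6.777, -5, 2.974, 19.469, 34.616, 39.356, 40.984}, y in {-1, 5.738, 10.465, 15.907, 26.227, 29.832, 33.945}
xmin=-6.777, ymin=-1, xmax=40.984, ymax=33.945

Answer: -6.777 -1 40.984 33.945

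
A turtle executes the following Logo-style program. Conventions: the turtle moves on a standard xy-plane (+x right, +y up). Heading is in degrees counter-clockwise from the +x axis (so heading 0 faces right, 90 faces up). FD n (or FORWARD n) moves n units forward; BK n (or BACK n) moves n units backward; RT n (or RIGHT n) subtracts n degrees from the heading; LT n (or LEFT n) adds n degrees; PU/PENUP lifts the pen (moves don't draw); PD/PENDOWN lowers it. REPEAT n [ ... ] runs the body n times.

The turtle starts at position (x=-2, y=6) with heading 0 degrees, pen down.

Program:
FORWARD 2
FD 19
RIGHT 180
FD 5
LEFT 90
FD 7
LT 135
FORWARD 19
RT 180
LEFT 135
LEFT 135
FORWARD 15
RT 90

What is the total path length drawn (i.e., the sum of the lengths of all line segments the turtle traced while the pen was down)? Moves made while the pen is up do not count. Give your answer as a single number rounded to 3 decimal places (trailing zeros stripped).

Answer: 67

Derivation:
Executing turtle program step by step:
Start: pos=(-2,6), heading=0, pen down
FD 2: (-2,6) -> (0,6) [heading=0, draw]
FD 19: (0,6) -> (19,6) [heading=0, draw]
RT 180: heading 0 -> 180
FD 5: (19,6) -> (14,6) [heading=180, draw]
LT 90: heading 180 -> 270
FD 7: (14,6) -> (14,-1) [heading=270, draw]
LT 135: heading 270 -> 45
FD 19: (14,-1) -> (27.435,12.435) [heading=45, draw]
RT 180: heading 45 -> 225
LT 135: heading 225 -> 0
LT 135: heading 0 -> 135
FD 15: (27.435,12.435) -> (16.828,23.042) [heading=135, draw]
RT 90: heading 135 -> 45
Final: pos=(16.828,23.042), heading=45, 6 segment(s) drawn

Segment lengths:
  seg 1: (-2,6) -> (0,6), length = 2
  seg 2: (0,6) -> (19,6), length = 19
  seg 3: (19,6) -> (14,6), length = 5
  seg 4: (14,6) -> (14,-1), length = 7
  seg 5: (14,-1) -> (27.435,12.435), length = 19
  seg 6: (27.435,12.435) -> (16.828,23.042), length = 15
Total = 67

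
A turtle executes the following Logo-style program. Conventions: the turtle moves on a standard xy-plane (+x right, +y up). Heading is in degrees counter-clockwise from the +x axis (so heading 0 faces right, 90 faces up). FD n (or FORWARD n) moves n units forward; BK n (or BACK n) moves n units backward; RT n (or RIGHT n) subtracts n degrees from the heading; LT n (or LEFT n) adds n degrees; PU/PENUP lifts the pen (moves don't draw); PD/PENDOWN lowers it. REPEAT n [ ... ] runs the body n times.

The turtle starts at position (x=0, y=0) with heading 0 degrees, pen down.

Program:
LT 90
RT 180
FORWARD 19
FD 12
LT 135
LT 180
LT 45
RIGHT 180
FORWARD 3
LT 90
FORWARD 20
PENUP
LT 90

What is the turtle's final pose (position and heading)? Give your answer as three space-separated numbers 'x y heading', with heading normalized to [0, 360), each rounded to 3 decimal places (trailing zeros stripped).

Answer: -20 -28 270

Derivation:
Executing turtle program step by step:
Start: pos=(0,0), heading=0, pen down
LT 90: heading 0 -> 90
RT 180: heading 90 -> 270
FD 19: (0,0) -> (0,-19) [heading=270, draw]
FD 12: (0,-19) -> (0,-31) [heading=270, draw]
LT 135: heading 270 -> 45
LT 180: heading 45 -> 225
LT 45: heading 225 -> 270
RT 180: heading 270 -> 90
FD 3: (0,-31) -> (0,-28) [heading=90, draw]
LT 90: heading 90 -> 180
FD 20: (0,-28) -> (-20,-28) [heading=180, draw]
PU: pen up
LT 90: heading 180 -> 270
Final: pos=(-20,-28), heading=270, 4 segment(s) drawn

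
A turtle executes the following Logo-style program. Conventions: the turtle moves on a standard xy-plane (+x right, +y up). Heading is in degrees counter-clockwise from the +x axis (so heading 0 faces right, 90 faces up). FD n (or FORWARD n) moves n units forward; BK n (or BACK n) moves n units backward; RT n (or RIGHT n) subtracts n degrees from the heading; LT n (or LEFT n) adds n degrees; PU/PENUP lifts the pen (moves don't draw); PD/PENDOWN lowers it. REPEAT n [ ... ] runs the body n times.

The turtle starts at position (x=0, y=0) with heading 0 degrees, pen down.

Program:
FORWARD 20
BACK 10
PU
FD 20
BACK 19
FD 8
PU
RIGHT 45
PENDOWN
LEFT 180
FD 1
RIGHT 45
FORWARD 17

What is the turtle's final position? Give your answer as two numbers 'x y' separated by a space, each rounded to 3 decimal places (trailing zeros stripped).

Executing turtle program step by step:
Start: pos=(0,0), heading=0, pen down
FD 20: (0,0) -> (20,0) [heading=0, draw]
BK 10: (20,0) -> (10,0) [heading=0, draw]
PU: pen up
FD 20: (10,0) -> (30,0) [heading=0, move]
BK 19: (30,0) -> (11,0) [heading=0, move]
FD 8: (11,0) -> (19,0) [heading=0, move]
PU: pen up
RT 45: heading 0 -> 315
PD: pen down
LT 180: heading 315 -> 135
FD 1: (19,0) -> (18.293,0.707) [heading=135, draw]
RT 45: heading 135 -> 90
FD 17: (18.293,0.707) -> (18.293,17.707) [heading=90, draw]
Final: pos=(18.293,17.707), heading=90, 4 segment(s) drawn

Answer: 18.293 17.707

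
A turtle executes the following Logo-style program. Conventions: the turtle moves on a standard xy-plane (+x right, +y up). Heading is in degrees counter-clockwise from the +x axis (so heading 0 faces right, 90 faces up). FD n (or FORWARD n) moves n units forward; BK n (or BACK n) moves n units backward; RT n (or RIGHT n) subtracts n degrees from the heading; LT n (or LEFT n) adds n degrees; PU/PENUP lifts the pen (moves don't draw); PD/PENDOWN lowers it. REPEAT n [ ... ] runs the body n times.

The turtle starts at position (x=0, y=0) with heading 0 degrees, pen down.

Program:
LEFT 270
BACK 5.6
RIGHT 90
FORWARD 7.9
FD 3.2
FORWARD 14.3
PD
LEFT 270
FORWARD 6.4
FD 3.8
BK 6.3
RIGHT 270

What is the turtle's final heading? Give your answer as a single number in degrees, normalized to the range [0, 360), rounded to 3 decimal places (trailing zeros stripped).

Executing turtle program step by step:
Start: pos=(0,0), heading=0, pen down
LT 270: heading 0 -> 270
BK 5.6: (0,0) -> (0,5.6) [heading=270, draw]
RT 90: heading 270 -> 180
FD 7.9: (0,5.6) -> (-7.9,5.6) [heading=180, draw]
FD 3.2: (-7.9,5.6) -> (-11.1,5.6) [heading=180, draw]
FD 14.3: (-11.1,5.6) -> (-25.4,5.6) [heading=180, draw]
PD: pen down
LT 270: heading 180 -> 90
FD 6.4: (-25.4,5.6) -> (-25.4,12) [heading=90, draw]
FD 3.8: (-25.4,12) -> (-25.4,15.8) [heading=90, draw]
BK 6.3: (-25.4,15.8) -> (-25.4,9.5) [heading=90, draw]
RT 270: heading 90 -> 180
Final: pos=(-25.4,9.5), heading=180, 7 segment(s) drawn

Answer: 180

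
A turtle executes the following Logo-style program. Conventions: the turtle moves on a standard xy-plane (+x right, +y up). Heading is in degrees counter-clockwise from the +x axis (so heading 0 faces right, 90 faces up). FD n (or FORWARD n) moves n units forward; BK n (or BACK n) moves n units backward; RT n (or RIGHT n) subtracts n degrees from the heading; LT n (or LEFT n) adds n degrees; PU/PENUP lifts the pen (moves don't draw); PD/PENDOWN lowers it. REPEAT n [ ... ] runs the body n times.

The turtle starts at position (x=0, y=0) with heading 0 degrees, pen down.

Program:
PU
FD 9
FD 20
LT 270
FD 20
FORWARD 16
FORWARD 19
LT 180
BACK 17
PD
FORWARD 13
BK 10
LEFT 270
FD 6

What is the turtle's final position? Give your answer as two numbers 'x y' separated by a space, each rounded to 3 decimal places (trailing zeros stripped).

Answer: 35 -69

Derivation:
Executing turtle program step by step:
Start: pos=(0,0), heading=0, pen down
PU: pen up
FD 9: (0,0) -> (9,0) [heading=0, move]
FD 20: (9,0) -> (29,0) [heading=0, move]
LT 270: heading 0 -> 270
FD 20: (29,0) -> (29,-20) [heading=270, move]
FD 16: (29,-20) -> (29,-36) [heading=270, move]
FD 19: (29,-36) -> (29,-55) [heading=270, move]
LT 180: heading 270 -> 90
BK 17: (29,-55) -> (29,-72) [heading=90, move]
PD: pen down
FD 13: (29,-72) -> (29,-59) [heading=90, draw]
BK 10: (29,-59) -> (29,-69) [heading=90, draw]
LT 270: heading 90 -> 0
FD 6: (29,-69) -> (35,-69) [heading=0, draw]
Final: pos=(35,-69), heading=0, 3 segment(s) drawn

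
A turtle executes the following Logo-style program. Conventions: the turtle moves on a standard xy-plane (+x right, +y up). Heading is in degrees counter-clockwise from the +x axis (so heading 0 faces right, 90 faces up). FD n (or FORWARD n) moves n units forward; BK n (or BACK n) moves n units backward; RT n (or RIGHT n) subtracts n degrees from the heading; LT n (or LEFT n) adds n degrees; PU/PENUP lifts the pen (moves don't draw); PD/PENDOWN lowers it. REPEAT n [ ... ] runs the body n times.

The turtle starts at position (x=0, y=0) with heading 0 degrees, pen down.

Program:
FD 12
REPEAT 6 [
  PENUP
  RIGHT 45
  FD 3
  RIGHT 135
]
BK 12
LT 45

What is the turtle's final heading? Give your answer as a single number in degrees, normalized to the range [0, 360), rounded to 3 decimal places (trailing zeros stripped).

Answer: 45

Derivation:
Executing turtle program step by step:
Start: pos=(0,0), heading=0, pen down
FD 12: (0,0) -> (12,0) [heading=0, draw]
REPEAT 6 [
  -- iteration 1/6 --
  PU: pen up
  RT 45: heading 0 -> 315
  FD 3: (12,0) -> (14.121,-2.121) [heading=315, move]
  RT 135: heading 315 -> 180
  -- iteration 2/6 --
  PU: pen up
  RT 45: heading 180 -> 135
  FD 3: (14.121,-2.121) -> (12,0) [heading=135, move]
  RT 135: heading 135 -> 0
  -- iteration 3/6 --
  PU: pen up
  RT 45: heading 0 -> 315
  FD 3: (12,0) -> (14.121,-2.121) [heading=315, move]
  RT 135: heading 315 -> 180
  -- iteration 4/6 --
  PU: pen up
  RT 45: heading 180 -> 135
  FD 3: (14.121,-2.121) -> (12,0) [heading=135, move]
  RT 135: heading 135 -> 0
  -- iteration 5/6 --
  PU: pen up
  RT 45: heading 0 -> 315
  FD 3: (12,0) -> (14.121,-2.121) [heading=315, move]
  RT 135: heading 315 -> 180
  -- iteration 6/6 --
  PU: pen up
  RT 45: heading 180 -> 135
  FD 3: (14.121,-2.121) -> (12,0) [heading=135, move]
  RT 135: heading 135 -> 0
]
BK 12: (12,0) -> (0,0) [heading=0, move]
LT 45: heading 0 -> 45
Final: pos=(0,0), heading=45, 1 segment(s) drawn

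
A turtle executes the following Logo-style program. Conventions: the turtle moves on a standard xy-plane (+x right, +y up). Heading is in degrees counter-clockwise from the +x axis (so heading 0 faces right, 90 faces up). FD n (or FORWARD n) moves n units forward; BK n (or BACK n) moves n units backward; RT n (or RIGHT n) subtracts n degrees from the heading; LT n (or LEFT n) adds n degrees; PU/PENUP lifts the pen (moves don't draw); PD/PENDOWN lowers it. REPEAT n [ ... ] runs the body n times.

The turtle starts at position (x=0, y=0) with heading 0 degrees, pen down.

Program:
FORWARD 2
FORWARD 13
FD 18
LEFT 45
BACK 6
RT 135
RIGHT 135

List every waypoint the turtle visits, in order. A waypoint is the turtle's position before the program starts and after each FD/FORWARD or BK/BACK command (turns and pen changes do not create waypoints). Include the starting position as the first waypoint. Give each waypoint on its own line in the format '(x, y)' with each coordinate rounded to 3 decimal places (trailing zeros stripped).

Answer: (0, 0)
(2, 0)
(15, 0)
(33, 0)
(28.757, -4.243)

Derivation:
Executing turtle program step by step:
Start: pos=(0,0), heading=0, pen down
FD 2: (0,0) -> (2,0) [heading=0, draw]
FD 13: (2,0) -> (15,0) [heading=0, draw]
FD 18: (15,0) -> (33,0) [heading=0, draw]
LT 45: heading 0 -> 45
BK 6: (33,0) -> (28.757,-4.243) [heading=45, draw]
RT 135: heading 45 -> 270
RT 135: heading 270 -> 135
Final: pos=(28.757,-4.243), heading=135, 4 segment(s) drawn
Waypoints (5 total):
(0, 0)
(2, 0)
(15, 0)
(33, 0)
(28.757, -4.243)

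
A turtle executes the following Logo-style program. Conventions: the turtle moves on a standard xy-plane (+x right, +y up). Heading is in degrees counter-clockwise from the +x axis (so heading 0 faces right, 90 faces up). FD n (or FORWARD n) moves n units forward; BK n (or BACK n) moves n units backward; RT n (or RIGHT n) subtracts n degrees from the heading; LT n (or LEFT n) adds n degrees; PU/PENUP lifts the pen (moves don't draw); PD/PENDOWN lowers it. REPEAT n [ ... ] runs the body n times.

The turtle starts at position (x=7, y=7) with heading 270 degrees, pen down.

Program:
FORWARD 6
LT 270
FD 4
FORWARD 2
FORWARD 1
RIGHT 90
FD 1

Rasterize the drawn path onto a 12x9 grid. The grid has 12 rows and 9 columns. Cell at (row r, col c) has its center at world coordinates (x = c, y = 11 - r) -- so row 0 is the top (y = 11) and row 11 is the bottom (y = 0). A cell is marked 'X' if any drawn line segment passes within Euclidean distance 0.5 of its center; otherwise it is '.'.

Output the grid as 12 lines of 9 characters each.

Answer: .........
.........
.........
.........
.......X.
.......X.
.......X.
.......X.
.......X.
X......X.
XXXXXXXX.
.........

Derivation:
Segment 0: (7,7) -> (7,1)
Segment 1: (7,1) -> (3,1)
Segment 2: (3,1) -> (1,1)
Segment 3: (1,1) -> (-0,1)
Segment 4: (-0,1) -> (-0,2)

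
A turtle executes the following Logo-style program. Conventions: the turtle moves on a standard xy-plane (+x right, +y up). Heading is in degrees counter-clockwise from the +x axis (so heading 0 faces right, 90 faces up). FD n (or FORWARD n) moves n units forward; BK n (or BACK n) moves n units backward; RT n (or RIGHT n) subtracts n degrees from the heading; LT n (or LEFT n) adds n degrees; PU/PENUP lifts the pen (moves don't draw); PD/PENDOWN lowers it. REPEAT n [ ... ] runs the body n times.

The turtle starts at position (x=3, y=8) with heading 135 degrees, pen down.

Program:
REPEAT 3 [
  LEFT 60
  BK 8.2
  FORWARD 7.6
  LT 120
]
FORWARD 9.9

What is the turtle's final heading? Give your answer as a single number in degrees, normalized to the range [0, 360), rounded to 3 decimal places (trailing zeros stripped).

Answer: 315

Derivation:
Executing turtle program step by step:
Start: pos=(3,8), heading=135, pen down
REPEAT 3 [
  -- iteration 1/3 --
  LT 60: heading 135 -> 195
  BK 8.2: (3,8) -> (10.921,10.122) [heading=195, draw]
  FD 7.6: (10.921,10.122) -> (3.58,8.155) [heading=195, draw]
  LT 120: heading 195 -> 315
  -- iteration 2/3 --
  LT 60: heading 315 -> 15
  BK 8.2: (3.58,8.155) -> (-4.341,6.033) [heading=15, draw]
  FD 7.6: (-4.341,6.033) -> (3,8) [heading=15, draw]
  LT 120: heading 15 -> 135
  -- iteration 3/3 --
  LT 60: heading 135 -> 195
  BK 8.2: (3,8) -> (10.921,10.122) [heading=195, draw]
  FD 7.6: (10.921,10.122) -> (3.58,8.155) [heading=195, draw]
  LT 120: heading 195 -> 315
]
FD 9.9: (3.58,8.155) -> (10.58,1.155) [heading=315, draw]
Final: pos=(10.58,1.155), heading=315, 7 segment(s) drawn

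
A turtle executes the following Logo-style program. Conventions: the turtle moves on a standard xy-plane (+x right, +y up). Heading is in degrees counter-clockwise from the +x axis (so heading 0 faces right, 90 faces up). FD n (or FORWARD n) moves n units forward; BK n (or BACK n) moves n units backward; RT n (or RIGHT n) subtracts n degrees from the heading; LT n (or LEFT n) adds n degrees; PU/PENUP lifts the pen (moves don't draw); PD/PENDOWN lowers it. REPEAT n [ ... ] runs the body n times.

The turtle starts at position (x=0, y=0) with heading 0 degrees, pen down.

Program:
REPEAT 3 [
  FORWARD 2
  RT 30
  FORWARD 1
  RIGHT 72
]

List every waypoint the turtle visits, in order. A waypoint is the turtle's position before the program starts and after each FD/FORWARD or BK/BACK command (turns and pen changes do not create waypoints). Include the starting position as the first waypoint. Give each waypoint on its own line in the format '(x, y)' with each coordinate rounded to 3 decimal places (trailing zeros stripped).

Executing turtle program step by step:
Start: pos=(0,0), heading=0, pen down
REPEAT 3 [
  -- iteration 1/3 --
  FD 2: (0,0) -> (2,0) [heading=0, draw]
  RT 30: heading 0 -> 330
  FD 1: (2,0) -> (2.866,-0.5) [heading=330, draw]
  RT 72: heading 330 -> 258
  -- iteration 2/3 --
  FD 2: (2.866,-0.5) -> (2.45,-2.456) [heading=258, draw]
  RT 30: heading 258 -> 228
  FD 1: (2.45,-2.456) -> (1.781,-3.199) [heading=228, draw]
  RT 72: heading 228 -> 156
  -- iteration 3/3 --
  FD 2: (1.781,-3.199) -> (-0.046,-2.386) [heading=156, draw]
  RT 30: heading 156 -> 126
  FD 1: (-0.046,-2.386) -> (-0.634,-1.577) [heading=126, draw]
  RT 72: heading 126 -> 54
]
Final: pos=(-0.634,-1.577), heading=54, 6 segment(s) drawn
Waypoints (7 total):
(0, 0)
(2, 0)
(2.866, -0.5)
(2.45, -2.456)
(1.781, -3.199)
(-0.046, -2.386)
(-0.634, -1.577)

Answer: (0, 0)
(2, 0)
(2.866, -0.5)
(2.45, -2.456)
(1.781, -3.199)
(-0.046, -2.386)
(-0.634, -1.577)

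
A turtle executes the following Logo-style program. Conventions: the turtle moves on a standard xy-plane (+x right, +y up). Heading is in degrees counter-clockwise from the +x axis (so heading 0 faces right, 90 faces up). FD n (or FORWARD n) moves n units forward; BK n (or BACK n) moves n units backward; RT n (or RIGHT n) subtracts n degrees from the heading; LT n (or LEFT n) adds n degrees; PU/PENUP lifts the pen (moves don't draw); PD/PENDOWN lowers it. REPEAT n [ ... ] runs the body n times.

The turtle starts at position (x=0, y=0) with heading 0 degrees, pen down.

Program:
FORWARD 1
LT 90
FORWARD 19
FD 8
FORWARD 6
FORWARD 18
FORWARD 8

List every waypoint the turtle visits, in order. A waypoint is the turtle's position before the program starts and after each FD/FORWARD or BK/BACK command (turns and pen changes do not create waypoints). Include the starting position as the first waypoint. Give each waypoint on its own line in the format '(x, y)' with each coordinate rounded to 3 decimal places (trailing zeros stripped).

Answer: (0, 0)
(1, 0)
(1, 19)
(1, 27)
(1, 33)
(1, 51)
(1, 59)

Derivation:
Executing turtle program step by step:
Start: pos=(0,0), heading=0, pen down
FD 1: (0,0) -> (1,0) [heading=0, draw]
LT 90: heading 0 -> 90
FD 19: (1,0) -> (1,19) [heading=90, draw]
FD 8: (1,19) -> (1,27) [heading=90, draw]
FD 6: (1,27) -> (1,33) [heading=90, draw]
FD 18: (1,33) -> (1,51) [heading=90, draw]
FD 8: (1,51) -> (1,59) [heading=90, draw]
Final: pos=(1,59), heading=90, 6 segment(s) drawn
Waypoints (7 total):
(0, 0)
(1, 0)
(1, 19)
(1, 27)
(1, 33)
(1, 51)
(1, 59)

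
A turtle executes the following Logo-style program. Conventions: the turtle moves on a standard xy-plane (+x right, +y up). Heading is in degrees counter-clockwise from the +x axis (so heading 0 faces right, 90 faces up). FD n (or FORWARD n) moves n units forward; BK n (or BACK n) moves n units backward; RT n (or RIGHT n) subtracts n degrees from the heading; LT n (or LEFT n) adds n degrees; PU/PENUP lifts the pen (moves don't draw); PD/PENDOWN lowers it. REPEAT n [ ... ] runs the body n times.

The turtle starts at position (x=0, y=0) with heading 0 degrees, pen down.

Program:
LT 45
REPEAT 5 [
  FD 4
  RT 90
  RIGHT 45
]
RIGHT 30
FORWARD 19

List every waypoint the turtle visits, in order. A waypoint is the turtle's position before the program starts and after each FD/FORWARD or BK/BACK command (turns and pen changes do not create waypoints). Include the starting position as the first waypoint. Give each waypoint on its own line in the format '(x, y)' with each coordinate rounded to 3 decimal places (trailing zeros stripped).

Executing turtle program step by step:
Start: pos=(0,0), heading=0, pen down
LT 45: heading 0 -> 45
REPEAT 5 [
  -- iteration 1/5 --
  FD 4: (0,0) -> (2.828,2.828) [heading=45, draw]
  RT 90: heading 45 -> 315
  RT 45: heading 315 -> 270
  -- iteration 2/5 --
  FD 4: (2.828,2.828) -> (2.828,-1.172) [heading=270, draw]
  RT 90: heading 270 -> 180
  RT 45: heading 180 -> 135
  -- iteration 3/5 --
  FD 4: (2.828,-1.172) -> (0,1.657) [heading=135, draw]
  RT 90: heading 135 -> 45
  RT 45: heading 45 -> 0
  -- iteration 4/5 --
  FD 4: (0,1.657) -> (4,1.657) [heading=0, draw]
  RT 90: heading 0 -> 270
  RT 45: heading 270 -> 225
  -- iteration 5/5 --
  FD 4: (4,1.657) -> (1.172,-1.172) [heading=225, draw]
  RT 90: heading 225 -> 135
  RT 45: heading 135 -> 90
]
RT 30: heading 90 -> 60
FD 19: (1.172,-1.172) -> (10.672,15.283) [heading=60, draw]
Final: pos=(10.672,15.283), heading=60, 6 segment(s) drawn
Waypoints (7 total):
(0, 0)
(2.828, 2.828)
(2.828, -1.172)
(0, 1.657)
(4, 1.657)
(1.172, -1.172)
(10.672, 15.283)

Answer: (0, 0)
(2.828, 2.828)
(2.828, -1.172)
(0, 1.657)
(4, 1.657)
(1.172, -1.172)
(10.672, 15.283)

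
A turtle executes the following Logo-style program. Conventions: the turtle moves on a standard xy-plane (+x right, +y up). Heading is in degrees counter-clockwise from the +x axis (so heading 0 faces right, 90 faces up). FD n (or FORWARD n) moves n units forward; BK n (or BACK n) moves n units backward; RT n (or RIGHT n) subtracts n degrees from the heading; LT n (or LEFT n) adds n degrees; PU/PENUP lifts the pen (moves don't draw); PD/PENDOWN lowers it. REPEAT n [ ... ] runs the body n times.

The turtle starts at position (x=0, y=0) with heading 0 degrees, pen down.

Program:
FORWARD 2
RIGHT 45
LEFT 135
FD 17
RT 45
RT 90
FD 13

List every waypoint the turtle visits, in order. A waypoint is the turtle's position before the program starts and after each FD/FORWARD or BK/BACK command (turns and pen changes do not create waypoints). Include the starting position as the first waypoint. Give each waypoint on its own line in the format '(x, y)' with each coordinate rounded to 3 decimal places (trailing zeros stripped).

Executing turtle program step by step:
Start: pos=(0,0), heading=0, pen down
FD 2: (0,0) -> (2,0) [heading=0, draw]
RT 45: heading 0 -> 315
LT 135: heading 315 -> 90
FD 17: (2,0) -> (2,17) [heading=90, draw]
RT 45: heading 90 -> 45
RT 90: heading 45 -> 315
FD 13: (2,17) -> (11.192,7.808) [heading=315, draw]
Final: pos=(11.192,7.808), heading=315, 3 segment(s) drawn
Waypoints (4 total):
(0, 0)
(2, 0)
(2, 17)
(11.192, 7.808)

Answer: (0, 0)
(2, 0)
(2, 17)
(11.192, 7.808)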